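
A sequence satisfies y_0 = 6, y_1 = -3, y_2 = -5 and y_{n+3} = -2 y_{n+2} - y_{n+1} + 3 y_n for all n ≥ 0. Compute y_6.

y_3 = -2·(-5) - (-3) + 3·6 = 31
y_4 = -2·31 - (-5) + 3·(-3) = -66
y_5 = -2·(-66) - 31 + 3·(-5) = 86
y_6 = -2·86 - (-66) + 3·31 = -13

-13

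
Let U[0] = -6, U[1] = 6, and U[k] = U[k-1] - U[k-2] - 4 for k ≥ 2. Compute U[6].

U[2] = 6 - (-6) - 4 = 8
U[3] = 8 - 6 - 4 = -2
U[4] = (-2) - 8 - 4 = -14
U[5] = (-14) - (-2) - 4 = -16
U[6] = (-16) - (-14) - 4 = -6

-6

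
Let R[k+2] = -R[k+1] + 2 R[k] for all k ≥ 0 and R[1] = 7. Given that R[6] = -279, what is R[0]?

-6

Let R[0] = x.
R[2] = -7 + 2x
R[3] = 21 - 2x
R[4] = -35 + 6x
R[5] = 77 - 10x
R[6] = -147 + 22x
So -147 + 22x = -279, giving x = -6.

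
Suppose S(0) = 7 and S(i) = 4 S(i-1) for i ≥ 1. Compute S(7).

114688

S(1) = 4(7) = 28
S(2) = 4(28) = 112
S(3) = 4(112) = 448
S(4) = 4(448) = 1792
S(5) = 4(1792) = 7168
S(6) = 4(7168) = 28672
S(7) = 4(28672) = 114688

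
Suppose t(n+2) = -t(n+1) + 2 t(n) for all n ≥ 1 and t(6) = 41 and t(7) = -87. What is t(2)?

1

Rearranging, t(n-2) = (t(n) + t(n-1)) / 2.
t(5) = (-87 + 41) / 2 = -46/2 = -23
t(4) = (41 + (-23)) / 2 = 18/2 = 9
t(3) = (-23 + 9) / 2 = -14/2 = -7
t(2) = (9 + (-7)) / 2 = 2/2 = 1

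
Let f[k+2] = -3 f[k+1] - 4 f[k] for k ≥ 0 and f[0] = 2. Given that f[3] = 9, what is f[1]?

Let f[1] = x.
f[2] = -8 - 3x
f[3] = 24 + 5x
So 24 + 5x = 9, giving x = -3.

-3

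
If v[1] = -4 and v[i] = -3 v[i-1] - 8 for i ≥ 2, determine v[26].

The fixed point is -8/(1 + 3) = -2, so v[i] + 2 = -3(v[i-1] + 2).
Hence v[i] = -2·(-3)^{i-1} - 2.
v[26] = -2·(-3)^{25} - 2 = -2·-847288609443 - 2 = 1694577218884.

1694577218884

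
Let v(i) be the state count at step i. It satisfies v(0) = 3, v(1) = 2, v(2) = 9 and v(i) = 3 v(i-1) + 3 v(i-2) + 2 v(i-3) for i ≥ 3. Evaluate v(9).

134043

v(3) = 3*9 + 3*2 + 2*3 = 39
v(4) = 3*39 + 3*9 + 2*2 = 148
v(5) = 3*148 + 3*39 + 2*9 = 579
v(6) = 3*579 + 3*148 + 2*39 = 2259
v(7) = 3*2259 + 3*579 + 2*148 = 8810
v(8) = 3*8810 + 3*2259 + 2*579 = 34365
v(9) = 3*34365 + 3*8810 + 2*2259 = 134043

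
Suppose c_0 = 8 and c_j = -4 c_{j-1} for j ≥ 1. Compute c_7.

-131072

c_1 = -4·8 = -32
c_2 = -4·(-32) = 128
c_3 = -4·128 = -512
c_4 = -4·(-512) = 2048
c_5 = -4·2048 = -8192
c_6 = -4·(-8192) = 32768
c_7 = -4·32768 = -131072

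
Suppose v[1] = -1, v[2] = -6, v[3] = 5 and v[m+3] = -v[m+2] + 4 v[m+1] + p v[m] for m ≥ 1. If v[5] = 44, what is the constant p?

1

v[4] = -29 - p
v[5] = 49 - 5p
So 49 - 5p = 44, giving p = 1.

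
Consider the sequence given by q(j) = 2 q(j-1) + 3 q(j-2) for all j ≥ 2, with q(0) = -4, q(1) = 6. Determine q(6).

360

q(2) = 2*6 + 3*(-4) = 0
q(3) = 2*0 + 3*6 = 18
q(4) = 2*18 + 3*0 = 36
q(5) = 2*36 + 3*18 = 126
q(6) = 2*126 + 3*36 = 360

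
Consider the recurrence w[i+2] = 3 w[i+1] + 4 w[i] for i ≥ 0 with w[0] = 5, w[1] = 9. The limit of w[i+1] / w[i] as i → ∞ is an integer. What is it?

4

The characteristic equation is r^2 - 3r - 4 = 0, which factors as (r - 4)(r + 1) = 0.
So the roots are 4 and -1. Since |4| > |-1| and the coefficient of 4^i is non-zero, the ratio tends to 4.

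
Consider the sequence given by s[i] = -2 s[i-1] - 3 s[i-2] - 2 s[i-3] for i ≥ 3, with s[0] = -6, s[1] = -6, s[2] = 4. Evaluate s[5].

14

s[3] = -2(4) - 3(-6) - 2(-6) = 22
s[4] = -2(22) - 3(4) - 2(-6) = -44
s[5] = -2(-44) - 3(22) - 2(4) = 14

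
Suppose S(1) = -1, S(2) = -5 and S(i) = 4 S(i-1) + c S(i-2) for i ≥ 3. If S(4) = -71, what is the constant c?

S(3) = -20 - c
S(4) = -80 - 9c
So -80 - 9c = -71, giving c = -1.

-1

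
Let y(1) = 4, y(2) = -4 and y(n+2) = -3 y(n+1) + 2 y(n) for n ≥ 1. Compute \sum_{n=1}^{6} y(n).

y(3) = -3·(-4) + 2·4 = 20
y(4) = -3·20 + 2·(-4) = -68
y(5) = -3·(-68) + 2·20 = 244
y(6) = -3·244 + 2·(-68) = -868
Sum = 4 + (-4) + 20 + (-68) + 244 + (-868) = -672

-672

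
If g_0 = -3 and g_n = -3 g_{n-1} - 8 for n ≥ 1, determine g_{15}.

The fixed point is -8/(1 + 3) = -2, so g_n + 2 = -3(g_{n-1} + 2).
Hence g_n = -1·(-3)^n - 2.
g_{15} = -1·(-3)^{15} - 2 = -1·-14348907 - 2 = 14348905.

14348905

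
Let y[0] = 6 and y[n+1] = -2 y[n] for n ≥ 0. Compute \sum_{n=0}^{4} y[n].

66

y[1] = -2(6) = -12
y[2] = -2(-12) = 24
y[3] = -2(24) = -48
y[4] = -2(-48) = 96
Sum = 6 + (-12) + 24 + (-48) + 96 = 66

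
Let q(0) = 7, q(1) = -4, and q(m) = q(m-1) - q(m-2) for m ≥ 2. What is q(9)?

-7

q(2) = (-4) - 7 = -11
q(3) = (-11) - (-4) = -7
q(4) = (-7) - (-11) = 4
q(5) = 4 - (-7) = 11
q(6) = 11 - 4 = 7
q(7) = 7 - 11 = -4
q(8) = (-4) - 7 = -11
q(9) = (-11) - (-4) = -7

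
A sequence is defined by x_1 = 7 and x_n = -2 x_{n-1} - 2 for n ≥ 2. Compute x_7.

x_2 = -2*7 - 2 = -16
x_3 = -2*(-16) - 2 = 30
x_4 = -2*30 - 2 = -62
x_5 = -2*(-62) - 2 = 122
x_6 = -2*122 - 2 = -246
x_7 = -2*(-246) - 2 = 490

490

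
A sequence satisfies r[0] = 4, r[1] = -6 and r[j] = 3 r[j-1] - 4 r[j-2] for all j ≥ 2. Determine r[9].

978

r[2] = 3(-6) - 4(4) = -34
r[3] = 3(-34) - 4(-6) = -78
r[4] = 3(-78) - 4(-34) = -98
r[5] = 3(-98) - 4(-78) = 18
r[6] = 3(18) - 4(-98) = 446
r[7] = 3(446) - 4(18) = 1266
r[8] = 3(1266) - 4(446) = 2014
r[9] = 3(2014) - 4(1266) = 978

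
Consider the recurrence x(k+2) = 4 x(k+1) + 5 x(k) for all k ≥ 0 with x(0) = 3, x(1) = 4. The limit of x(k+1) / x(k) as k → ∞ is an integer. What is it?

5

The characteristic equation is r^2 - 4r - 5 = 0, which factors as (r - 5)(r + 1) = 0.
So the roots are 5 and -1. Since |5| > |-1| and the coefficient of 5^k is non-zero, the ratio tends to 5.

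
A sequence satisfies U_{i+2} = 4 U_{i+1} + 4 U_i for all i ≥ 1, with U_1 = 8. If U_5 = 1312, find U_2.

Let U_2 = x.
U_3 = 32 + 4x
U_4 = 128 + 20x
U_5 = 640 + 96x
So 640 + 96x = 1312, giving x = 7.

7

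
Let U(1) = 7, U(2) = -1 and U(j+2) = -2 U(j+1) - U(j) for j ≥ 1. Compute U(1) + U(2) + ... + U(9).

-17

U(3) = -2·(-1) - 7 = -5
U(4) = -2·(-5) - (-1) = 11
U(5) = -2·11 - (-5) = -17
U(6) = -2·(-17) - 11 = 23
U(7) = -2·23 - (-17) = -29
U(8) = -2·(-29) - 23 = 35
U(9) = -2·35 - (-29) = -41
Sum = 7 + (-1) + (-5) + 11 + (-17) + 23 + (-29) + 35 + (-41) = -17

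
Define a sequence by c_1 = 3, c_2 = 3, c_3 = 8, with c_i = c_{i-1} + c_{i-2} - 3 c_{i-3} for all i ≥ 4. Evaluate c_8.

-50

c_4 = 8 + 3 - 3*3 = 2
c_5 = 2 + 8 - 3*3 = 1
c_6 = 1 + 2 - 3*8 = -21
c_7 = (-21) + 1 - 3*2 = -26
c_8 = (-26) + (-21) - 3*1 = -50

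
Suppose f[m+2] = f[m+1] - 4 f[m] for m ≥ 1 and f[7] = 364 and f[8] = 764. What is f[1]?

-5

Rearranging, f[m-2] = (f[m] - f[m-1]) / -4.
f[6] = (764 - 364) / -4 = 400/-4 = -100
f[5] = (364 - (-100)) / -4 = 464/-4 = -116
f[4] = (-100 - (-116)) / -4 = 16/-4 = -4
f[3] = (-116 - (-4)) / -4 = -112/-4 = 28
f[2] = (-4 - 28) / -4 = -32/-4 = 8
f[1] = (28 - 8) / -4 = 20/-4 = -5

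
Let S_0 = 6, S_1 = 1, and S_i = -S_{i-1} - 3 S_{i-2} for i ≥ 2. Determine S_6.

-34

S_2 = -1 - 3·6 = -19
S_3 = -(-19) - 3·1 = 16
S_4 = -16 - 3·(-19) = 41
S_5 = -41 - 3·16 = -89
S_6 = -(-89) - 3·41 = -34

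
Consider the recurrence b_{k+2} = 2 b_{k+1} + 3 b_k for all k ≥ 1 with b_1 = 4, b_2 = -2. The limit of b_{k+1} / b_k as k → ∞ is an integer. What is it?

The characteristic equation is r^2 - 2r - 3 = 0, which factors as (r - 3)(r + 1) = 0.
So the roots are 3 and -1. Since |3| > |-1| and the coefficient of 3^k is non-zero, the ratio tends to 3.

3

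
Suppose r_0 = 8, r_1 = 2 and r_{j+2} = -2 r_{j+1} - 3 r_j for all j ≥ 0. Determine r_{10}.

-1708

r_2 = -2*2 - 3*8 = -28
r_3 = -2*(-28) - 3*2 = 50
r_4 = -2*50 - 3*(-28) = -16
r_5 = -2*(-16) - 3*50 = -118
r_6 = -2*(-118) - 3*(-16) = 284
r_7 = -2*284 - 3*(-118) = -214
r_8 = -2*(-214) - 3*284 = -424
r_9 = -2*(-424) - 3*(-214) = 1490
r_{10} = -2*1490 - 3*(-424) = -1708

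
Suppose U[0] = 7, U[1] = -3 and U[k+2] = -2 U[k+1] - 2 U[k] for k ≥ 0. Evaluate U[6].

32

U[2] = -2*(-3) - 2*7 = -8
U[3] = -2*(-8) - 2*(-3) = 22
U[4] = -2*22 - 2*(-8) = -28
U[5] = -2*(-28) - 2*22 = 12
U[6] = -2*12 - 2*(-28) = 32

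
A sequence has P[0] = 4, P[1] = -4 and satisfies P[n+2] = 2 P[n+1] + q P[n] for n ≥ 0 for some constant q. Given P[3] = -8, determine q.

P[2] = -8 + 4q
P[3] = -16 + 4q
So -16 + 4q = -8, giving q = 2.

2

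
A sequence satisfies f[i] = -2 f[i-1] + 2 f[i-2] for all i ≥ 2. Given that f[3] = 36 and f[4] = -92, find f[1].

Rearranging, f[i-2] = (f[i] + 2 f[i-1]) / 2.
f[2] = (-92 + 2(36)) / 2 = -20/2 = -10
f[1] = (36 + 2(-10)) / 2 = 16/2 = 8

8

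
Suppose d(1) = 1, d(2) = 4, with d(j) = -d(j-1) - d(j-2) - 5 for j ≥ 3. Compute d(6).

-10

d(3) = -4 - 1 - 5 = -10
d(4) = -(-10) - 4 - 5 = 1
d(5) = -1 - (-10) - 5 = 4
d(6) = -4 - 1 - 5 = -10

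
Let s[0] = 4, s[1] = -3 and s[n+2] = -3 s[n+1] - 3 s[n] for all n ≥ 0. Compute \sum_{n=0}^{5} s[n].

52

s[2] = -3·(-3) - 3·4 = -3
s[3] = -3·(-3) - 3·(-3) = 18
s[4] = -3·18 - 3·(-3) = -45
s[5] = -3·(-45) - 3·18 = 81
Sum = 4 + (-3) + (-3) + 18 + (-45) + 81 = 52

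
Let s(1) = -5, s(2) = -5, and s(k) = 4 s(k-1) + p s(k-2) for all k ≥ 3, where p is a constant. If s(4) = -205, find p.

5

s(3) = -20 - 5p
s(4) = -80 - 25p
So -80 - 25p = -205, giving p = 5.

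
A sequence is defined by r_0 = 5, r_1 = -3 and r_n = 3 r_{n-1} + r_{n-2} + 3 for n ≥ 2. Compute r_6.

r_2 = 3(-3) + 5 + 3 = -1
r_3 = 3(-1) + (-3) + 3 = -3
r_4 = 3(-3) + (-1) + 3 = -7
r_5 = 3(-7) + (-3) + 3 = -21
r_6 = 3(-21) + (-7) + 3 = -67

-67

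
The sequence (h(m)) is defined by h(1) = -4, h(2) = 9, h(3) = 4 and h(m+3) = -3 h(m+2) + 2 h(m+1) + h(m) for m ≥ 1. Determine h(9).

1181

h(4) = -3(4) + 2(9) + (-4) = 2
h(5) = -3(2) + 2(4) + 9 = 11
h(6) = -3(11) + 2(2) + 4 = -25
h(7) = -3(-25) + 2(11) + 2 = 99
h(8) = -3(99) + 2(-25) + 11 = -336
h(9) = -3(-336) + 2(99) + (-25) = 1181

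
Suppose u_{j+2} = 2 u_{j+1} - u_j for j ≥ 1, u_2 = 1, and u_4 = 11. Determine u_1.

-4

Let u_1 = w.
u_3 = 2 - w
u_4 = 3 - 2w
So 3 - 2w = 11, giving w = -4.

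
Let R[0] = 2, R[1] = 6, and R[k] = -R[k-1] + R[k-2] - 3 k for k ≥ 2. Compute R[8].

R[2] = -6 + 2 - 6 = -10
R[3] = -(-10) + 6 - 9 = 7
R[4] = -7 + (-10) - 12 = -29
R[5] = -(-29) + 7 - 15 = 21
R[6] = -21 + (-29) - 18 = -68
R[7] = -(-68) + 21 - 21 = 68
R[8] = -68 + (-68) - 24 = -160

-160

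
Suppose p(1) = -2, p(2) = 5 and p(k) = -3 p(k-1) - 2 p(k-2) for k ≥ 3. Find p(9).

-767

p(3) = -3·5 - 2·(-2) = -11
p(4) = -3·(-11) - 2·5 = 23
p(5) = -3·23 - 2·(-11) = -47
p(6) = -3·(-47) - 2·23 = 95
p(7) = -3·95 - 2·(-47) = -191
p(8) = -3·(-191) - 2·95 = 383
p(9) = -3·383 - 2·(-191) = -767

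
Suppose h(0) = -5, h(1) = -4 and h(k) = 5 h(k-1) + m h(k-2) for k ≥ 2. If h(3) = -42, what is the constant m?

h(2) = -20 - 5m
h(3) = -100 - 29m
So -100 - 29m = -42, giving m = -2.

-2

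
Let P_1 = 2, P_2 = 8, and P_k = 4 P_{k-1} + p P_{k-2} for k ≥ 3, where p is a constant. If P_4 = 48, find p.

P_3 = 32 + 2p
P_4 = 128 + 16p
So 128 + 16p = 48, giving p = -5.

-5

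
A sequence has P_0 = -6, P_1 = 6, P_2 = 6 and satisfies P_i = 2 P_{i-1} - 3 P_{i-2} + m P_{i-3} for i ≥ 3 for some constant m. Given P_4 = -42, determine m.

2

P_3 = -6 - 6m
P_4 = -30 - 6m
So -30 - 6m = -42, giving m = 2.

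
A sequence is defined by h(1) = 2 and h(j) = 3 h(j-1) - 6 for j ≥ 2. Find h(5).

h(2) = 3*2 - 6 = 0
h(3) = 3*0 - 6 = -6
h(4) = 3*(-6) - 6 = -24
h(5) = 3*(-24) - 6 = -78

-78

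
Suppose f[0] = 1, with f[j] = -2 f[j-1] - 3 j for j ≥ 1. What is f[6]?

100

f[1] = -2(1) - 3 = -5
f[2] = -2(-5) - 6 = 4
f[3] = -2(4) - 9 = -17
f[4] = -2(-17) - 12 = 22
f[5] = -2(22) - 15 = -59
f[6] = -2(-59) - 18 = 100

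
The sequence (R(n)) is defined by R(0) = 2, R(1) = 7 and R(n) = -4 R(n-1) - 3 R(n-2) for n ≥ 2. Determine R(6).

R(2) = -4*7 - 3*2 = -34
R(3) = -4*(-34) - 3*7 = 115
R(4) = -4*115 - 3*(-34) = -358
R(5) = -4*(-358) - 3*115 = 1087
R(6) = -4*1087 - 3*(-358) = -3274

-3274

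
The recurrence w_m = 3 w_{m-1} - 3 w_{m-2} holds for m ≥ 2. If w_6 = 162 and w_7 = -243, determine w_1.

Rearranging, w_{m-2} = (w_m - 3 w_{m-1}) / -3.
w_5 = (-243 - 3·162) / -3 = -729/-3 = 243
w_4 = (162 - 3·243) / -3 = -567/-3 = 189
w_3 = (243 - 3·189) / -3 = -324/-3 = 108
w_2 = (189 - 3·108) / -3 = -135/-3 = 45
w_1 = (108 - 3·45) / -3 = -27/-3 = 9

9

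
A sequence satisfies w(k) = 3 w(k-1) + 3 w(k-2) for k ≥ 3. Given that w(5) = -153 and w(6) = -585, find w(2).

-5

Rearranging, w(k-2) = (w(k) - 3 w(k-1)) / 3.
w(4) = (-585 - 3(-153)) / 3 = -126/3 = -42
w(3) = (-153 - 3(-42)) / 3 = -27/3 = -9
w(2) = (-42 - 3(-9)) / 3 = -15/3 = -5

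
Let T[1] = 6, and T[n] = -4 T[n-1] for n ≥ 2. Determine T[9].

T[2] = -4(6) = -24
T[3] = -4(-24) = 96
T[4] = -4(96) = -384
T[5] = -4(-384) = 1536
T[6] = -4(1536) = -6144
T[7] = -4(-6144) = 24576
T[8] = -4(24576) = -98304
T[9] = -4(-98304) = 393216

393216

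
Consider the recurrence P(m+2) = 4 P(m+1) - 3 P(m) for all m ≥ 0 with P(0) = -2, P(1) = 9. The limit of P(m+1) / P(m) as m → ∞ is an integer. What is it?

The characteristic equation is r^2 - 4r + 3 = 0, which factors as (r - 3)(r - 1) = 0.
So the roots are 3 and 1. Since |3| > |1| and the coefficient of 3^m is non-zero, the ratio tends to 3.

3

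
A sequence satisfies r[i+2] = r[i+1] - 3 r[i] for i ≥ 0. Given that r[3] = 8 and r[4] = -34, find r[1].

2

Rearranging, r[i-2] = (r[i] - r[i-1]) / -3.
r[2] = (-34 - 8) / -3 = -42/-3 = 14
r[1] = (8 - 14) / -3 = -6/-3 = 2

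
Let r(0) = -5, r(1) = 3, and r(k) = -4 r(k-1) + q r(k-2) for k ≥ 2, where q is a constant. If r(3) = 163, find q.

5

r(2) = -12 - 5q
r(3) = 48 + 23q
So 48 + 23q = 163, giving q = 5.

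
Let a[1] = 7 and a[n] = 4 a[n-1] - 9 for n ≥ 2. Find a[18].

The fixed point is -9/(1 - 4) = 3, so a[n] - 3 = 4(a[n-1] - 3).
Hence a[n] = 4·4^{n-1} + 3.
a[18] = 4·4^{17} + 3 = 4·17179869184 + 3 = 68719476739.

68719476739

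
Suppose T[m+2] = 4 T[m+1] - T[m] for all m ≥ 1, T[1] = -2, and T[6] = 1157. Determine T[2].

5

Let T[2] = x.
T[3] = 2 + 4x
T[4] = 8 + 15x
T[5] = 30 + 56x
T[6] = 112 + 209x
So 112 + 209x = 1157, giving x = 5.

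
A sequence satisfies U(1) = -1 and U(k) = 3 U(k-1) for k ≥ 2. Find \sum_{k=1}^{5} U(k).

U(2) = 3(-1) = -3
U(3) = 3(-3) = -9
U(4) = 3(-9) = -27
U(5) = 3(-27) = -81
Sum = (-1) + (-3) + (-9) + (-27) + (-81) = -121

-121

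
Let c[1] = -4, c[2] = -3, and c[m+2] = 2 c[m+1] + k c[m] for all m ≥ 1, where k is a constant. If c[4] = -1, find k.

-1

c[3] = -6 - 4k
c[4] = -12 - 11k
So -12 - 11k = -1, giving k = -1.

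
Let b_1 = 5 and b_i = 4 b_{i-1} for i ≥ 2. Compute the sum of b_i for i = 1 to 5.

1705

b_2 = 4·5 = 20
b_3 = 4·20 = 80
b_4 = 4·80 = 320
b_5 = 4·320 = 1280
Sum = 5 + 20 + 80 + 320 + 1280 = 1705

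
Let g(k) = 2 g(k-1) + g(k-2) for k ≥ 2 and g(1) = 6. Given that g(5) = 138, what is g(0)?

-3

Let g(0) = x.
g(2) = 12 + x
g(3) = 30 + 2x
g(4) = 72 + 5x
g(5) = 174 + 12x
So 174 + 12x = 138, giving x = -3.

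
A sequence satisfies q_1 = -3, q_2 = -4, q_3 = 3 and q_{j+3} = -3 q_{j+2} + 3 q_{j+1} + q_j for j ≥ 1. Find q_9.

q_4 = -3·3 + 3·(-4) + (-3) = -24
q_5 = -3·(-24) + 3·3 + (-4) = 77
q_6 = -3·77 + 3·(-24) + 3 = -300
q_7 = -3·(-300) + 3·77 + (-24) = 1107
q_8 = -3·1107 + 3·(-300) + 77 = -4144
q_9 = -3·(-4144) + 3·1107 + (-300) = 15453

15453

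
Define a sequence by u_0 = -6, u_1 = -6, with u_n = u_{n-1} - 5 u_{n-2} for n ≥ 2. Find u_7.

u_2 = (-6) - 5·(-6) = 24
u_3 = 24 - 5·(-6) = 54
u_4 = 54 - 5·24 = -66
u_5 = (-66) - 5·54 = -336
u_6 = (-336) - 5·(-66) = -6
u_7 = (-6) - 5·(-336) = 1674

1674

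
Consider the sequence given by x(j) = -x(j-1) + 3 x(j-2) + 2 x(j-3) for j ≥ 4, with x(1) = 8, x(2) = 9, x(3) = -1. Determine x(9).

-733

x(4) = -(-1) + 3·9 + 2·8 = 44
x(5) = -44 + 3·(-1) + 2·9 = -29
x(6) = -(-29) + 3·44 + 2·(-1) = 159
x(7) = -159 + 3·(-29) + 2·44 = -158
x(8) = -(-158) + 3·159 + 2·(-29) = 577
x(9) = -577 + 3·(-158) + 2·159 = -733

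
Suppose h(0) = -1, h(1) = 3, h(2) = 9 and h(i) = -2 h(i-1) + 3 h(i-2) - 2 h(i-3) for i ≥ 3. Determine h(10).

33513

h(3) = -2*9 + 3*3 - 2*(-1) = -7
h(4) = -2*(-7) + 3*9 - 2*3 = 35
h(5) = -2*35 + 3*(-7) - 2*9 = -109
h(6) = -2*(-109) + 3*35 - 2*(-7) = 337
h(7) = -2*337 + 3*(-109) - 2*35 = -1071
h(8) = -2*(-1071) + 3*337 - 2*(-109) = 3371
h(9) = -2*3371 + 3*(-1071) - 2*337 = -10629
h(10) = -2*(-10629) + 3*3371 - 2*(-1071) = 33513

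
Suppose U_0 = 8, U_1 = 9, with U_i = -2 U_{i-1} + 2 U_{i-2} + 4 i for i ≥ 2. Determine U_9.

U_2 = -2*9 + 2*8 + 8 = 6
U_3 = -2*6 + 2*9 + 12 = 18
U_4 = -2*18 + 2*6 + 16 = -8
U_5 = -2*(-8) + 2*18 + 20 = 72
U_6 = -2*72 + 2*(-8) + 24 = -136
U_7 = -2*(-136) + 2*72 + 28 = 444
U_8 = -2*444 + 2*(-136) + 32 = -1128
U_9 = -2*(-1128) + 2*444 + 36 = 3180

3180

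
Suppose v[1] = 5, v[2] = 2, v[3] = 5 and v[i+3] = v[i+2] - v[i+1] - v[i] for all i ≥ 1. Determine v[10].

14

v[4] = 5 - 2 - 5 = -2
v[5] = (-2) - 5 - 2 = -9
v[6] = (-9) - (-2) - 5 = -12
v[7] = (-12) - (-9) - (-2) = -1
v[8] = (-1) - (-12) - (-9) = 20
v[9] = 20 - (-1) - (-12) = 33
v[10] = 33 - 20 - (-1) = 14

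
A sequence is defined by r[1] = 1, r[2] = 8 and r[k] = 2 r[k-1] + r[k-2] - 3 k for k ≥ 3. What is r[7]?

52

r[3] = 2*8 + 1 - 9 = 8
r[4] = 2*8 + 8 - 12 = 12
r[5] = 2*12 + 8 - 15 = 17
r[6] = 2*17 + 12 - 18 = 28
r[7] = 2*28 + 17 - 21 = 52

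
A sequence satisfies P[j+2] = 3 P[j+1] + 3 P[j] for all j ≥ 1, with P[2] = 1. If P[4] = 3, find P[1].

-1

Let P[1] = v.
P[3] = 3 + 3v
P[4] = 12 + 9v
So 12 + 9v = 3, giving v = -1.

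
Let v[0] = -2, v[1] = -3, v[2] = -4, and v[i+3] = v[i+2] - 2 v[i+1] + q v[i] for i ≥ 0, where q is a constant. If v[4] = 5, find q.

1

v[3] = 2 - 2q
v[4] = 10 - 5q
So 10 - 5q = 5, giving q = 1.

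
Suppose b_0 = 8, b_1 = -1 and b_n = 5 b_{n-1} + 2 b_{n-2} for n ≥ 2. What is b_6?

b_2 = 5(-1) + 2(8) = 11
b_3 = 5(11) + 2(-1) = 53
b_4 = 5(53) + 2(11) = 287
b_5 = 5(287) + 2(53) = 1541
b_6 = 5(1541) + 2(287) = 8279

8279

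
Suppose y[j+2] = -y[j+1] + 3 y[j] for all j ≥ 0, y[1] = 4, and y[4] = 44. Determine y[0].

6

Let y[0] = x.
y[2] = -4 + 3x
y[3] = 16 - 3x
y[4] = -28 + 12x
So -28 + 12x = 44, giving x = 6.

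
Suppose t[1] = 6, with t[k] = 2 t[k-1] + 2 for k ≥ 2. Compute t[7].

t[2] = 2·6 + 2 = 14
t[3] = 2·14 + 2 = 30
t[4] = 2·30 + 2 = 62
t[5] = 2·62 + 2 = 126
t[6] = 2·126 + 2 = 254
t[7] = 2·254 + 2 = 510

510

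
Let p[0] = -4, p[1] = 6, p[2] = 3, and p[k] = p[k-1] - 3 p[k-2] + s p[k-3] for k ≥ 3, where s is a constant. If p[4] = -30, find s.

p[3] = -15 - 4s
p[4] = -24 + 2s
So -24 + 2s = -30, giving s = -3.

-3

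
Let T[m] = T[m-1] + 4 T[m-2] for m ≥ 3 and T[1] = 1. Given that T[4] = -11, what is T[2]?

Let T[2] = w.
T[3] = 4 + w
T[4] = 4 + 5w
So 4 + 5w = -11, giving w = -3.

-3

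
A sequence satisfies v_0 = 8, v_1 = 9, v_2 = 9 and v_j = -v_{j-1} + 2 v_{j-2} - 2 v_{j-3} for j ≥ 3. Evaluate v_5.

-39

v_3 = -9 + 2*9 - 2*8 = -7
v_4 = -(-7) + 2*9 - 2*9 = 7
v_5 = -7 + 2*(-7) - 2*9 = -39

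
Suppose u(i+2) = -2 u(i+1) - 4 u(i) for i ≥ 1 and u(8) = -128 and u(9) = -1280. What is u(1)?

6

Rearranging, u(i-2) = (u(i) + 2 u(i-1)) / -4.
u(7) = (-1280 + 2*(-128)) / -4 = -1536/-4 = 384
u(6) = (-128 + 2*384) / -4 = 640/-4 = -160
u(5) = (384 + 2*(-160)) / -4 = 64/-4 = -16
u(4) = (-160 + 2*(-16)) / -4 = -192/-4 = 48
u(3) = (-16 + 2*48) / -4 = 80/-4 = -20
u(2) = (48 + 2*(-20)) / -4 = 8/-4 = -2
u(1) = (-20 + 2*(-2)) / -4 = -24/-4 = 6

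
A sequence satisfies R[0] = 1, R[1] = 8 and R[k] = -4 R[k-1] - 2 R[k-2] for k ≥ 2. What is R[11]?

2230656

R[2] = -4*8 - 2*1 = -34
R[3] = -4*(-34) - 2*8 = 120
R[4] = -4*120 - 2*(-34) = -412
R[5] = -4*(-412) - 2*120 = 1408
R[6] = -4*1408 - 2*(-412) = -4808
R[7] = -4*(-4808) - 2*1408 = 16416
R[8] = -4*16416 - 2*(-4808) = -56048
R[9] = -4*(-56048) - 2*16416 = 191360
R[10] = -4*191360 - 2*(-56048) = -653344
R[11] = -4*(-653344) - 2*191360 = 2230656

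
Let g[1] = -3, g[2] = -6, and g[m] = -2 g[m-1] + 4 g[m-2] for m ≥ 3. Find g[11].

64512

g[3] = -2*(-6) + 4*(-3) = 0
g[4] = -2*0 + 4*(-6) = -24
g[5] = -2*(-24) + 4*0 = 48
g[6] = -2*48 + 4*(-24) = -192
g[7] = -2*(-192) + 4*48 = 576
g[8] = -2*576 + 4*(-192) = -1920
g[9] = -2*(-1920) + 4*576 = 6144
g[10] = -2*6144 + 4*(-1920) = -19968
g[11] = -2*(-19968) + 4*6144 = 64512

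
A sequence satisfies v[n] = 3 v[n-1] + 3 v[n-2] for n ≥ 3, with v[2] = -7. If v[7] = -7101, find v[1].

-5

Let v[1] = x.
v[3] = -21 + 3x
v[4] = -84 + 9x
v[5] = -315 + 36x
v[6] = -1197 + 135x
v[7] = -4536 + 513x
So -4536 + 513x = -7101, giving x = -5.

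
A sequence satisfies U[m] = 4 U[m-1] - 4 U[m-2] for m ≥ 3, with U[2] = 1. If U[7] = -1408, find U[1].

Let U[1] = x.
U[3] = 4 - 4x
U[4] = 12 - 16x
U[5] = 32 - 48x
U[6] = 80 - 128x
U[7] = 192 - 320x
So 192 - 320x = -1408, giving x = 5.

5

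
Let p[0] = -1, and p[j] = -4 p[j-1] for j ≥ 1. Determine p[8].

p[1] = -4·(-1) = 4
p[2] = -4·4 = -16
p[3] = -4·(-16) = 64
p[4] = -4·64 = -256
p[5] = -4·(-256) = 1024
p[6] = -4·1024 = -4096
p[7] = -4·(-4096) = 16384
p[8] = -4·16384 = -65536

-65536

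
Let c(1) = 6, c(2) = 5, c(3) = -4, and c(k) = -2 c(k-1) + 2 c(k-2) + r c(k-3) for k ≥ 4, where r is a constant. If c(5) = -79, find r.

c(4) = 18 + 6r
c(5) = -44 - 7r
So -44 - 7r = -79, giving r = 5.

5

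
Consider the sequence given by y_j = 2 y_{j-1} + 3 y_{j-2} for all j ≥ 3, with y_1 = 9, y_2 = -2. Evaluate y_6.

y_3 = 2(-2) + 3(9) = 23
y_4 = 2(23) + 3(-2) = 40
y_5 = 2(40) + 3(23) = 149
y_6 = 2(149) + 3(40) = 418

418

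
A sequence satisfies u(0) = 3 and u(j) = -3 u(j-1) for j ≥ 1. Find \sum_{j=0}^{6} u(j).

u(1) = -3·3 = -9
u(2) = -3·(-9) = 27
u(3) = -3·27 = -81
u(4) = -3·(-81) = 243
u(5) = -3·243 = -729
u(6) = -3·(-729) = 2187
Sum = 3 + (-9) + 27 + (-81) + 243 + (-729) + 2187 = 1641

1641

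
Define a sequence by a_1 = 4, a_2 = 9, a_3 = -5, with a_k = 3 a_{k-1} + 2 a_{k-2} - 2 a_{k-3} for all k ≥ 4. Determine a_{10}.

-18249

a_4 = 3·(-5) + 2·9 - 2·4 = -5
a_5 = 3·(-5) + 2·(-5) - 2·9 = -43
a_6 = 3·(-43) + 2·(-5) - 2·(-5) = -129
a_7 = 3·(-129) + 2·(-43) - 2·(-5) = -463
a_8 = 3·(-463) + 2·(-129) - 2·(-43) = -1561
a_9 = 3·(-1561) + 2·(-463) - 2·(-129) = -5351
a_{10} = 3·(-5351) + 2·(-1561) - 2·(-463) = -18249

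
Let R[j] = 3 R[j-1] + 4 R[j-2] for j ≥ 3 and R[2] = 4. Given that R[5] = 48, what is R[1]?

Let R[1] = x.
R[3] = 12 + 4x
R[4] = 52 + 12x
R[5] = 204 + 52x
So 204 + 52x = 48, giving x = -3.

-3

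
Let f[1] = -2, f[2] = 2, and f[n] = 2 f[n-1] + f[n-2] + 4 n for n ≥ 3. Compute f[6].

322

f[3] = 2·2 + (-2) + 12 = 14
f[4] = 2·14 + 2 + 16 = 46
f[5] = 2·46 + 14 + 20 = 126
f[6] = 2·126 + 46 + 24 = 322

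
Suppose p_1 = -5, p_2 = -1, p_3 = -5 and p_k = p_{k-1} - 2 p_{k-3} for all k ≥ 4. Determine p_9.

p_4 = (-5) - 2(-5) = 5
p_5 = 5 - 2(-1) = 7
p_6 = 7 - 2(-5) = 17
p_7 = 17 - 2(5) = 7
p_8 = 7 - 2(7) = -7
p_9 = (-7) - 2(17) = -41

-41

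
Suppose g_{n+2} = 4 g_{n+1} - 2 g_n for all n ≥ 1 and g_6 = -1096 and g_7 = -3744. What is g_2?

Rearranging, g_{n-2} = (g_n - 4 g_{n-1}) / -2.
g_5 = (-3744 - 4(-1096)) / -2 = 640/-2 = -320
g_4 = (-1096 - 4(-320)) / -2 = 184/-2 = -92
g_3 = (-320 - 4(-92)) / -2 = 48/-2 = -24
g_2 = (-92 - 4(-24)) / -2 = 4/-2 = -2

-2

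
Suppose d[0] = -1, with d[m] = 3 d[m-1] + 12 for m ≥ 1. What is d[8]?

d[1] = 3(-1) + 12 = 9
d[2] = 3(9) + 12 = 39
d[3] = 3(39) + 12 = 129
d[4] = 3(129) + 12 = 399
d[5] = 3(399) + 12 = 1209
d[6] = 3(1209) + 12 = 3639
d[7] = 3(3639) + 12 = 10929
d[8] = 3(10929) + 12 = 32799

32799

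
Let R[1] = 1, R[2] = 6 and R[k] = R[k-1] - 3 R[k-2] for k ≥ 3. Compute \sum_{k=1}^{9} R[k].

R[3] = 6 - 3*1 = 3
R[4] = 3 - 3*6 = -15
R[5] = (-15) - 3*3 = -24
R[6] = (-24) - 3*(-15) = 21
R[7] = 21 - 3*(-24) = 93
R[8] = 93 - 3*21 = 30
R[9] = 30 - 3*93 = -249
Sum = 1 + 6 + 3 + (-15) + (-24) + 21 + 93 + 30 + (-249) = -134

-134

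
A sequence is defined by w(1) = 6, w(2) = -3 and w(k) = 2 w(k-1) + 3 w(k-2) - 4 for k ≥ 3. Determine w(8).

w(3) = 2·(-3) + 3·6 - 4 = 8
w(4) = 2·8 + 3·(-3) - 4 = 3
w(5) = 2·3 + 3·8 - 4 = 26
w(6) = 2·26 + 3·3 - 4 = 57
w(7) = 2·57 + 3·26 - 4 = 188
w(8) = 2·188 + 3·57 - 4 = 543

543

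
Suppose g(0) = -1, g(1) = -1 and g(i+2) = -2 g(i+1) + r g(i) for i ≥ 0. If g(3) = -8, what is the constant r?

-4

g(2) = 2 - r
g(3) = -4 + r
So -4 + r = -8, giving r = -4.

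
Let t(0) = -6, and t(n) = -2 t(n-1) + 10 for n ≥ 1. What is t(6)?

t(1) = -2(-6) + 10 = 22
t(2) = -2(22) + 10 = -34
t(3) = -2(-34) + 10 = 78
t(4) = -2(78) + 10 = -146
t(5) = -2(-146) + 10 = 302
t(6) = -2(302) + 10 = -594

-594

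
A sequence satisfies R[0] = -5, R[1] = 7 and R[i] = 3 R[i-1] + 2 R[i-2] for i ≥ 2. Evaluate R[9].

R[2] = 3(7) + 2(-5) = 11
R[3] = 3(11) + 2(7) = 47
R[4] = 3(47) + 2(11) = 163
R[5] = 3(163) + 2(47) = 583
R[6] = 3(583) + 2(163) = 2075
R[7] = 3(2075) + 2(583) = 7391
R[8] = 3(7391) + 2(2075) = 26323
R[9] = 3(26323) + 2(7391) = 93751

93751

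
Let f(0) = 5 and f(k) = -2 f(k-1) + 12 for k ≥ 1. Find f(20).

1048580

The fixed point is 12/(1 + 2) = 4, so f(k) - 4 = -2(f(k-1) - 4).
Hence f(k) = 1·(-2)^k + 4.
f(20) = 1·(-2)^{20} + 4 = 1·1048576 + 4 = 1048580.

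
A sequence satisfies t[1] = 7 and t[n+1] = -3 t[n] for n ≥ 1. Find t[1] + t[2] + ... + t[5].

427

t[2] = -3*7 = -21
t[3] = -3*(-21) = 63
t[4] = -3*63 = -189
t[5] = -3*(-189) = 567
Sum = 7 + (-21) + 63 + (-189) + 567 = 427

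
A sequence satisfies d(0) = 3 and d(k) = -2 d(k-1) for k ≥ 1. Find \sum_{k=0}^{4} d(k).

33

d(1) = -2*3 = -6
d(2) = -2*(-6) = 12
d(3) = -2*12 = -24
d(4) = -2*(-24) = 48
Sum = 3 + (-6) + 12 + (-24) + 48 = 33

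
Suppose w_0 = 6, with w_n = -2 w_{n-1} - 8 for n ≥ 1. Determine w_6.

w_1 = -2(6) - 8 = -20
w_2 = -2(-20) - 8 = 32
w_3 = -2(32) - 8 = -72
w_4 = -2(-72) - 8 = 136
w_5 = -2(136) - 8 = -280
w_6 = -2(-280) - 8 = 552

552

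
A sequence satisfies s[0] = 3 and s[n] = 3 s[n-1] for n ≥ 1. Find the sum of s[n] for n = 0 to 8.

29523

s[1] = 3(3) = 9
s[2] = 3(9) = 27
s[3] = 3(27) = 81
s[4] = 3(81) = 243
s[5] = 3(243) = 729
s[6] = 3(729) = 2187
s[7] = 3(2187) = 6561
s[8] = 3(6561) = 19683
Sum = 3 + 9 + 27 + 81 + 243 + 729 + 2187 + 6561 + 19683 = 29523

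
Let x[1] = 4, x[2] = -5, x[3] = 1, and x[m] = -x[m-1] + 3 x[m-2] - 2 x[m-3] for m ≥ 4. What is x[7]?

270

x[4] = -1 + 3*(-5) - 2*4 = -24
x[5] = -(-24) + 3*1 - 2*(-5) = 37
x[6] = -37 + 3*(-24) - 2*1 = -111
x[7] = -(-111) + 3*37 - 2*(-24) = 270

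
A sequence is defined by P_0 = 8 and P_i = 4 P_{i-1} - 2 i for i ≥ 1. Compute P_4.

1824

P_1 = 4*8 - 2 = 30
P_2 = 4*30 - 4 = 116
P_3 = 4*116 - 6 = 458
P_4 = 4*458 - 8 = 1824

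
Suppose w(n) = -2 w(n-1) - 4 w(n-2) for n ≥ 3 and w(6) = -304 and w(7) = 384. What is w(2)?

Rearranging, w(n-2) = (w(n) + 2 w(n-1)) / -4.
w(5) = (384 + 2·(-304)) / -4 = -224/-4 = 56
w(4) = (-304 + 2·56) / -4 = -192/-4 = 48
w(3) = (56 + 2·48) / -4 = 152/-4 = -38
w(2) = (48 + 2·(-38)) / -4 = -28/-4 = 7

7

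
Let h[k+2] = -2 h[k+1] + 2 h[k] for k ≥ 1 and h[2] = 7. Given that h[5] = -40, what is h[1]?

6

Let h[1] = v.
h[3] = -14 + 2v
h[4] = 42 - 4v
h[5] = -112 + 12v
So -112 + 12v = -40, giving v = 6.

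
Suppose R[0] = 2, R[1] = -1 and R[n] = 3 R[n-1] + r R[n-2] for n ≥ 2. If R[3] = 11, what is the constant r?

4

R[2] = -3 + 2r
R[3] = -9 + 5r
So -9 + 5r = 11, giving r = 4.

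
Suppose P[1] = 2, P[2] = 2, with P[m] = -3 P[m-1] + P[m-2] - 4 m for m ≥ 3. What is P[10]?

P[3] = -3·2 + 2 - 12 = -16
P[4] = -3·(-16) + 2 - 16 = 34
P[5] = -3·34 + (-16) - 20 = -138
P[6] = -3·(-138) + 34 - 24 = 424
P[7] = -3·424 + (-138) - 28 = -1438
P[8] = -3·(-1438) + 424 - 32 = 4706
P[9] = -3·4706 + (-1438) - 36 = -15592
P[10] = -3·(-15592) + 4706 - 40 = 51442

51442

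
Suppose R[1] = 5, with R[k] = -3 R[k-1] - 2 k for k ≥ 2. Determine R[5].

473

R[2] = -3*5 - 4 = -19
R[3] = -3*(-19) - 6 = 51
R[4] = -3*51 - 8 = -161
R[5] = -3*(-161) - 10 = 473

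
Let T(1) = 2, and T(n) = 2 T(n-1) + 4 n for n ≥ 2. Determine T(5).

T(2) = 2(2) + 8 = 12
T(3) = 2(12) + 12 = 36
T(4) = 2(36) + 16 = 88
T(5) = 2(88) + 20 = 196

196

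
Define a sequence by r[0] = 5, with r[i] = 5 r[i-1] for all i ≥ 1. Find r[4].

r[1] = 5*5 = 25
r[2] = 5*25 = 125
r[3] = 5*125 = 625
r[4] = 5*625 = 3125

3125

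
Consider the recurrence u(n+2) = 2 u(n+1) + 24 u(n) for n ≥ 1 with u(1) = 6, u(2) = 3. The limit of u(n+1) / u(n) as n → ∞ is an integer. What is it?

The characteristic equation is r^2 - 2r - 24 = 0, which factors as (r - 6)(r + 4) = 0.
So the roots are 6 and -4. Since |6| > |-4| and the coefficient of 6^n is non-zero, the ratio tends to 6.

6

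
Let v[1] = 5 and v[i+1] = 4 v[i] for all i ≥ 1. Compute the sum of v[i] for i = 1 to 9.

v[2] = 4·5 = 20
v[3] = 4·20 = 80
v[4] = 4·80 = 320
v[5] = 4·320 = 1280
v[6] = 4·1280 = 5120
v[7] = 4·5120 = 20480
v[8] = 4·20480 = 81920
v[9] = 4·81920 = 327680
Sum = 5 + 20 + 80 + 320 + 1280 + 5120 + 20480 + 81920 + 327680 = 436905

436905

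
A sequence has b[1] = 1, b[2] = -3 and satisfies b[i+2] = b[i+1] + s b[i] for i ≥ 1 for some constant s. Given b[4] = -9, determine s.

b[3] = -3 + s
b[4] = -3 - 2s
So -3 - 2s = -9, giving s = 3.

3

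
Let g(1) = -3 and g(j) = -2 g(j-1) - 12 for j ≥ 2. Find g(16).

The fixed point is -12/(1 + 2) = -4, so g(j) + 4 = -2(g(j-1) + 4).
Hence g(j) = 1·(-2)^{j-1} - 4.
g(16) = 1·(-2)^{15} - 4 = 1·-32768 - 4 = -32772.

-32772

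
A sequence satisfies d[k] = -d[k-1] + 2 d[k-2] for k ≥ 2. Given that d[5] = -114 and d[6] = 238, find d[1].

Rearranging, d[k-2] = (d[k] + d[k-1]) / 2.
d[4] = (238 + (-114)) / 2 = 124/2 = 62
d[3] = (-114 + 62) / 2 = -52/2 = -26
d[2] = (62 + (-26)) / 2 = 36/2 = 18
d[1] = (-26 + 18) / 2 = -8/2 = -4

-4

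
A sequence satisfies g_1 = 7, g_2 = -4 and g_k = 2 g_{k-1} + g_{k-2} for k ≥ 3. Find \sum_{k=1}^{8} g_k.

g_3 = 2*(-4) + 7 = -1
g_4 = 2*(-1) + (-4) = -6
g_5 = 2*(-6) + (-1) = -13
g_6 = 2*(-13) + (-6) = -32
g_7 = 2*(-32) + (-13) = -77
g_8 = 2*(-77) + (-32) = -186
Sum = 7 + (-4) + (-1) + (-6) + (-13) + (-32) + (-77) + (-186) = -312

-312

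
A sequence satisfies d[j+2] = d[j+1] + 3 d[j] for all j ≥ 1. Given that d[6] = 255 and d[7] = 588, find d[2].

9

Rearranging, d[j-2] = (d[j] - d[j-1]) / 3.
d[5] = (588 - 255) / 3 = 333/3 = 111
d[4] = (255 - 111) / 3 = 144/3 = 48
d[3] = (111 - 48) / 3 = 63/3 = 21
d[2] = (48 - 21) / 3 = 27/3 = 9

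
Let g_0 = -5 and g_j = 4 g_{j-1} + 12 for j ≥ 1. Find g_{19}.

-274877906948

The fixed point is 12/(1 - 4) = -4, so g_j + 4 = 4(g_{j-1} + 4).
Hence g_j = -1·4^j - 4.
g_{19} = -1·4^{19} - 4 = -1·274877906944 - 4 = -274877906948.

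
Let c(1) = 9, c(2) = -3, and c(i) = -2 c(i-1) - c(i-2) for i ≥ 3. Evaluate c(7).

c(3) = -2(-3) - 9 = -3
c(4) = -2(-3) - (-3) = 9
c(5) = -2(9) - (-3) = -15
c(6) = -2(-15) - 9 = 21
c(7) = -2(21) - (-15) = -27

-27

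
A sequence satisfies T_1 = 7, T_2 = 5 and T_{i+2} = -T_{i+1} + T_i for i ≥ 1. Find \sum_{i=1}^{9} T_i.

10

T_3 = -5 + 7 = 2
T_4 = -2 + 5 = 3
T_5 = -3 + 2 = -1
T_6 = -(-1) + 3 = 4
T_7 = -4 + (-1) = -5
T_8 = -(-5) + 4 = 9
T_9 = -9 + (-5) = -14
Sum = 7 + 5 + 2 + 3 + (-1) + 4 + (-5) + 9 + (-14) = 10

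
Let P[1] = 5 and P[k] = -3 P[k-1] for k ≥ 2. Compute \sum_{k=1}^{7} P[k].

2735

P[2] = -3(5) = -15
P[3] = -3(-15) = 45
P[4] = -3(45) = -135
P[5] = -3(-135) = 405
P[6] = -3(405) = -1215
P[7] = -3(-1215) = 3645
Sum = 5 + (-15) + 45 + (-135) + 405 + (-1215) + 3645 = 2735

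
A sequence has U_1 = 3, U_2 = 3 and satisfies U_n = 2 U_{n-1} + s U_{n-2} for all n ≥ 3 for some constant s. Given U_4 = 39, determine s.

3

U_3 = 6 + 3s
U_4 = 12 + 9s
So 12 + 9s = 39, giving s = 3.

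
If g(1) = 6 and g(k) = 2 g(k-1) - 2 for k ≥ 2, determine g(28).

536870914

The fixed point is -2/(1 - 2) = 2, so g(k) - 2 = 2(g(k-1) - 2).
Hence g(k) = 4·2^{k-1} + 2.
g(28) = 4·2^{27} + 2 = 4·134217728 + 2 = 536870914.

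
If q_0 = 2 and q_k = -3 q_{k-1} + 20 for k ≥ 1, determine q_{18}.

The fixed point is 20/(1 + 3) = 5, so q_k - 5 = -3(q_{k-1} - 5).
Hence q_k = -3·(-3)^k + 5.
q_{18} = -3·(-3)^{18} + 5 = -3·387420489 + 5 = -1162261462.

-1162261462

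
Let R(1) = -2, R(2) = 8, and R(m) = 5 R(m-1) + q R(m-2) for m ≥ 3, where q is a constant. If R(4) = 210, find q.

R(3) = 40 - 2q
R(4) = 200 - 2q
So 200 - 2q = 210, giving q = -5.

-5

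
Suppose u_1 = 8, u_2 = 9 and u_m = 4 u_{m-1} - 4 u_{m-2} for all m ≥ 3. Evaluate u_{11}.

-27648

u_3 = 4·9 - 4·8 = 4
u_4 = 4·4 - 4·9 = -20
u_5 = 4·(-20) - 4·4 = -96
u_6 = 4·(-96) - 4·(-20) = -304
u_7 = 4·(-304) - 4·(-96) = -832
u_8 = 4·(-832) - 4·(-304) = -2112
u_9 = 4·(-2112) - 4·(-832) = -5120
u_{10} = 4·(-5120) - 4·(-2112) = -12032
u_{11} = 4·(-12032) - 4·(-5120) = -27648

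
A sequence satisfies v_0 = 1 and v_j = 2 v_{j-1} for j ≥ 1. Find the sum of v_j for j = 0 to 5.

63

v_1 = 2*1 = 2
v_2 = 2*2 = 4
v_3 = 2*4 = 8
v_4 = 2*8 = 16
v_5 = 2*16 = 32
Sum = 1 + 2 + 4 + 8 + 16 + 32 = 63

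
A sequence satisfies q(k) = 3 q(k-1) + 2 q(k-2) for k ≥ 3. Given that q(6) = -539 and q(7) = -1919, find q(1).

2

Rearranging, q(k-2) = (q(k) - 3 q(k-1)) / 2.
q(5) = (-1919 - 3·(-539)) / 2 = -302/2 = -151
q(4) = (-539 - 3·(-151)) / 2 = -86/2 = -43
q(3) = (-151 - 3·(-43)) / 2 = -22/2 = -11
q(2) = (-43 - 3·(-11)) / 2 = -10/2 = -5
q(1) = (-11 - 3·(-5)) / 2 = 4/2 = 2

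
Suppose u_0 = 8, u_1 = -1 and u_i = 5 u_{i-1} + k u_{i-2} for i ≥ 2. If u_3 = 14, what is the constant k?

u_2 = -5 + 8k
u_3 = -25 + 39k
So -25 + 39k = 14, giving k = 1.

1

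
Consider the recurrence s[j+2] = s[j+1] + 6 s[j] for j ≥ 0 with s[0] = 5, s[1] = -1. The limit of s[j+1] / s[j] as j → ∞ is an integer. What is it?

3

The characteristic equation is r^2 - r - 6 = 0, which factors as (r - 3)(r + 2) = 0.
So the roots are 3 and -2. Since |3| > |-2| and the coefficient of 3^j is non-zero, the ratio tends to 3.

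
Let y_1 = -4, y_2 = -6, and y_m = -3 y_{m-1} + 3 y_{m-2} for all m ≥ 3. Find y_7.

y_3 = -3(-6) + 3(-4) = 6
y_4 = -3(6) + 3(-6) = -36
y_5 = -3(-36) + 3(6) = 126
y_6 = -3(126) + 3(-36) = -486
y_7 = -3(-486) + 3(126) = 1836

1836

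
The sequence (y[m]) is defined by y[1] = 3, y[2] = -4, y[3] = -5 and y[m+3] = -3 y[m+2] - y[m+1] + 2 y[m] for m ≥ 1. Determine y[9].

-2289

y[4] = -3·(-5) - (-4) + 2·3 = 25
y[5] = -3·25 - (-5) + 2·(-4) = -78
y[6] = -3·(-78) - 25 + 2·(-5) = 199
y[7] = -3·199 - (-78) + 2·25 = -469
y[8] = -3·(-469) - 199 + 2·(-78) = 1052
y[9] = -3·1052 - (-469) + 2·199 = -2289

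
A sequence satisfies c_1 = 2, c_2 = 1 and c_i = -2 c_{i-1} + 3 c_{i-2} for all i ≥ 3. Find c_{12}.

c_3 = -2·1 + 3·2 = 4
c_4 = -2·4 + 3·1 = -5
c_5 = -2·(-5) + 3·4 = 22
c_6 = -2·22 + 3·(-5) = -59
c_7 = -2·(-59) + 3·22 = 184
c_8 = -2·184 + 3·(-59) = -545
c_9 = -2·(-545) + 3·184 = 1642
c_{10} = -2·1642 + 3·(-545) = -4919
c_{11} = -2·(-4919) + 3·1642 = 14764
c_{12} = -2·14764 + 3·(-4919) = -44285

-44285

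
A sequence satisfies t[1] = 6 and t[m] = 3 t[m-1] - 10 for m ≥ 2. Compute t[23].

31381059614

The fixed point is -10/(1 - 3) = 5, so t[m] - 5 = 3(t[m-1] - 5).
Hence t[m] = 1·3^{m-1} + 5.
t[23] = 1·3^{22} + 5 = 1·31381059609 + 5 = 31381059614.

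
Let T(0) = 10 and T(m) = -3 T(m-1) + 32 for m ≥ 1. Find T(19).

The fixed point is 32/(1 + 3) = 8, so T(m) - 8 = -3(T(m-1) - 8).
Hence T(m) = 2·(-3)^m + 8.
T(19) = 2·(-3)^{19} + 8 = 2·-1162261467 + 8 = -2324522926.

-2324522926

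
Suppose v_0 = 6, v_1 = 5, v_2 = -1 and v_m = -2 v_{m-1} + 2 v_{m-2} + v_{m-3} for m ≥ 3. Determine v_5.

101

v_3 = -2*(-1) + 2*5 + 6 = 18
v_4 = -2*18 + 2*(-1) + 5 = -33
v_5 = -2*(-33) + 2*18 + (-1) = 101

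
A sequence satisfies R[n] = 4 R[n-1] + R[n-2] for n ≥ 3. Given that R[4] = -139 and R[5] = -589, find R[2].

-7

Rearranging, R[n-2] = R[n] - 4 R[n-1].
R[3] = -589 - 4*(-139) = -33
R[2] = -139 - 4*(-33) = -7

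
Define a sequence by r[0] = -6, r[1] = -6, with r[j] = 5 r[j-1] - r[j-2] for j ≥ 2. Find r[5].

r[2] = 5(-6) - (-6) = -24
r[3] = 5(-24) - (-6) = -114
r[4] = 5(-114) - (-24) = -546
r[5] = 5(-546) - (-114) = -2616

-2616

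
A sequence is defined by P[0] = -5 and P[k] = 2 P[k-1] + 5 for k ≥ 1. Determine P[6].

P[1] = 2·(-5) + 5 = -5
P[2] = 2·(-5) + 5 = -5
P[3] = 2·(-5) + 5 = -5
P[4] = 2·(-5) + 5 = -5
P[5] = 2·(-5) + 5 = -5
P[6] = 2·(-5) + 5 = -5

-5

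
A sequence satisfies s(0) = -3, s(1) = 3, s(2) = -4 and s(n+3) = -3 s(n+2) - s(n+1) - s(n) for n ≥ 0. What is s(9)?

s(3) = -3(-4) - 3 - (-3) = 12
s(4) = -3(12) - (-4) - 3 = -35
s(5) = -3(-35) - 12 - (-4) = 97
s(6) = -3(97) - (-35) - 12 = -268
s(7) = -3(-268) - 97 - (-35) = 742
s(8) = -3(742) - (-268) - 97 = -2055
s(9) = -3(-2055) - 742 - (-268) = 5691

5691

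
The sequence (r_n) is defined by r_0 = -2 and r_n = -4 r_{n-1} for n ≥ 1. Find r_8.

-131072

r_1 = -4·(-2) = 8
r_2 = -4·8 = -32
r_3 = -4·(-32) = 128
r_4 = -4·128 = -512
r_5 = -4·(-512) = 2048
r_6 = -4·2048 = -8192
r_7 = -4·(-8192) = 32768
r_8 = -4·32768 = -131072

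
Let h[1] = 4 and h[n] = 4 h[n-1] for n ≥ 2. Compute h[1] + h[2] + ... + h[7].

21844

h[2] = 4(4) = 16
h[3] = 4(16) = 64
h[4] = 4(64) = 256
h[5] = 4(256) = 1024
h[6] = 4(1024) = 4096
h[7] = 4(4096) = 16384
Sum = 4 + 16 + 64 + 256 + 1024 + 4096 + 16384 = 21844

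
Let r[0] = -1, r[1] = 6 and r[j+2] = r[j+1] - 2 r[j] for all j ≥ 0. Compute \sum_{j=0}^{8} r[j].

53

r[2] = 6 - 2(-1) = 8
r[3] = 8 - 2(6) = -4
r[4] = (-4) - 2(8) = -20
r[5] = (-20) - 2(-4) = -12
r[6] = (-12) - 2(-20) = 28
r[7] = 28 - 2(-12) = 52
r[8] = 52 - 2(28) = -4
Sum = (-1) + 6 + 8 + (-4) + (-20) + (-12) + 28 + 52 + (-4) = 53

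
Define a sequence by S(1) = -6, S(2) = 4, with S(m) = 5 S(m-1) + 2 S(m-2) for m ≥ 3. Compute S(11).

S(3) = 5·4 + 2·(-6) = 8
S(4) = 5·8 + 2·4 = 48
S(5) = 5·48 + 2·8 = 256
S(6) = 5·256 + 2·48 = 1376
S(7) = 5·1376 + 2·256 = 7392
S(8) = 5·7392 + 2·1376 = 39712
S(9) = 5·39712 + 2·7392 = 213344
S(10) = 5·213344 + 2·39712 = 1146144
S(11) = 5·1146144 + 2·213344 = 6157408

6157408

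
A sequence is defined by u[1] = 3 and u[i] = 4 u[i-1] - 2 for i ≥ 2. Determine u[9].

152918

u[2] = 4*3 - 2 = 10
u[3] = 4*10 - 2 = 38
u[4] = 4*38 - 2 = 150
u[5] = 4*150 - 2 = 598
u[6] = 4*598 - 2 = 2390
u[7] = 4*2390 - 2 = 9558
u[8] = 4*9558 - 2 = 38230
u[9] = 4*38230 - 2 = 152918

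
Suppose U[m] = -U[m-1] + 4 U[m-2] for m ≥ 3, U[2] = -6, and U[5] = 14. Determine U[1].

Let U[1] = x.
U[3] = 6 + 4x
U[4] = -30 - 4x
U[5] = 54 + 20x
So 54 + 20x = 14, giving x = -2.

-2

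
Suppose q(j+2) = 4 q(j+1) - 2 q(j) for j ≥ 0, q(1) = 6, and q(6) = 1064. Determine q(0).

7

Let q(0) = w.
q(2) = 24 - 2w
q(3) = 84 - 8w
q(4) = 288 - 28w
q(5) = 984 - 96w
q(6) = 3360 - 328w
So 3360 - 328w = 1064, giving w = 7.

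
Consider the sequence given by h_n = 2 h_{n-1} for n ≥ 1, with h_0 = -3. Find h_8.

-768

h_1 = 2(-3) = -6
h_2 = 2(-6) = -12
h_3 = 2(-12) = -24
h_4 = 2(-24) = -48
h_5 = 2(-48) = -96
h_6 = 2(-96) = -192
h_7 = 2(-192) = -384
h_8 = 2(-384) = -768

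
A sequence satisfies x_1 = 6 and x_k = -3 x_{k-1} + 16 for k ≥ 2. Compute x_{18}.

-258280322

The fixed point is 16/(1 + 3) = 4, so x_k - 4 = -3(x_{k-1} - 4).
Hence x_k = 2·(-3)^{k-1} + 4.
x_{18} = 2·(-3)^{17} + 4 = 2·-129140163 + 4 = -258280322.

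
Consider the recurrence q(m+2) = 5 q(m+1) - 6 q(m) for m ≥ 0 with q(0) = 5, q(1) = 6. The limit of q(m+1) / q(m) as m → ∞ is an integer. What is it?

The characteristic equation is r^2 - 5r + 6 = 0, which factors as (r - 3)(r - 2) = 0.
So the roots are 3 and 2. Since |3| > |2| and the coefficient of 3^m is non-zero, the ratio tends to 3.

3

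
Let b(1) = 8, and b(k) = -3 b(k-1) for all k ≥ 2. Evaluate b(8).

b(2) = -3·8 = -24
b(3) = -3·(-24) = 72
b(4) = -3·72 = -216
b(5) = -3·(-216) = 648
b(6) = -3·648 = -1944
b(7) = -3·(-1944) = 5832
b(8) = -3·5832 = -17496

-17496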